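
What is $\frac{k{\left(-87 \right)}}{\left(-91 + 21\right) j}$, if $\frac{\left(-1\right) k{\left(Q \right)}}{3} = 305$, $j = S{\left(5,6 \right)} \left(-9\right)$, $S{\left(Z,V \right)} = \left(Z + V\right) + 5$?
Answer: $- \frac{61}{672} \approx -0.090774$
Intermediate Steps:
$S{\left(Z,V \right)} = 5 + V + Z$ ($S{\left(Z,V \right)} = \left(V + Z\right) + 5 = 5 + V + Z$)
$j = -144$ ($j = \left(5 + 6 + 5\right) \left(-9\right) = 16 \left(-9\right) = -144$)
$k{\left(Q \right)} = -915$ ($k{\left(Q \right)} = \left(-3\right) 305 = -915$)
$\frac{k{\left(-87 \right)}}{\left(-91 + 21\right) j} = - \frac{915}{\left(-91 + 21\right) \left(-144\right)} = - \frac{915}{\left(-70\right) \left(-144\right)} = - \frac{915}{10080} = \left(-915\right) \frac{1}{10080} = - \frac{61}{672}$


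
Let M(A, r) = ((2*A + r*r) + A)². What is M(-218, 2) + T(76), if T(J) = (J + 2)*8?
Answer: 423124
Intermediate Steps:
T(J) = 16 + 8*J (T(J) = (2 + J)*8 = 16 + 8*J)
M(A, r) = (r² + 3*A)² (M(A, r) = ((2*A + r²) + A)² = ((r² + 2*A) + A)² = (r² + 3*A)²)
M(-218, 2) + T(76) = (2² + 3*(-218))² + (16 + 8*76) = (4 - 654)² + (16 + 608) = (-650)² + 624 = 422500 + 624 = 423124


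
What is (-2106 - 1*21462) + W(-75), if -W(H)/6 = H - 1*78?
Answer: -22650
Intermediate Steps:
W(H) = 468 - 6*H (W(H) = -6*(H - 1*78) = -6*(H - 78) = -6*(-78 + H) = 468 - 6*H)
(-2106 - 1*21462) + W(-75) = (-2106 - 1*21462) + (468 - 6*(-75)) = (-2106 - 21462) + (468 + 450) = -23568 + 918 = -22650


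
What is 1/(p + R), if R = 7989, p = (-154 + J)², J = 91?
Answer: 1/11958 ≈ 8.3626e-5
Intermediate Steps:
p = 3969 (p = (-154 + 91)² = (-63)² = 3969)
1/(p + R) = 1/(3969 + 7989) = 1/11958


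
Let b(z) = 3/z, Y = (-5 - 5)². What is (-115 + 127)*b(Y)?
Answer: 9/25 ≈ 0.36000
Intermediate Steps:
Y = 100 (Y = (-10)² = 100)
(-115 + 127)*b(Y) = (-115 + 127)*(3/100) = 12*(3*(1/100)) = 12*(3/100) = 9/25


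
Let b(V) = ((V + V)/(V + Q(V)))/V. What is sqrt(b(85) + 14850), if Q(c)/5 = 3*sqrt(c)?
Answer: sqrt(14850 + 2/(85 + 15*sqrt(85))) ≈ 121.86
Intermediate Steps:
Q(c) = 15*sqrt(c) (Q(c) = 5*(3*sqrt(c)) = 15*sqrt(c))
b(V) = 2/(V + 15*sqrt(V)) (b(V) = ((V + V)/(V + 15*sqrt(V)))/V = ((2*V)/(V + 15*sqrt(V)))/V = (2*V/(V + 15*sqrt(V)))/V = 2/(V + 15*sqrt(V)))
sqrt(b(85) + 14850) = sqrt(2/(85 + 15*sqrt(85)) + 14850) = sqrt(14850 + 2/(85 + 15*sqrt(85)))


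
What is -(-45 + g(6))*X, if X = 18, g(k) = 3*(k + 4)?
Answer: 270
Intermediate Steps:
g(k) = 12 + 3*k (g(k) = 3*(4 + k) = 12 + 3*k)
-(-45 + g(6))*X = -(-45 + (12 + 3*6))*18 = -(-45 + (12 + 18))*18 = -(-45 + 30)*18 = -(-15)*18 = -1*(-270) = 270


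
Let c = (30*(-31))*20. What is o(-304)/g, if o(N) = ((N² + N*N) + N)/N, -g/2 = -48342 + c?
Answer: -607/133884 ≈ -0.0045338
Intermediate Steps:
c = -18600 (c = -930*20 = -18600)
g = 133884 (g = -2*(-48342 - 18600) = -2*(-66942) = 133884)
o(N) = (N + 2*N²)/N (o(N) = ((N² + N²) + N)/N = (2*N² + N)/N = (N + 2*N²)/N)
o(-304)/g = (1 + 2*(-304))/133884 = (1 - 608)*(1/133884) = -607*1/133884 = -607/133884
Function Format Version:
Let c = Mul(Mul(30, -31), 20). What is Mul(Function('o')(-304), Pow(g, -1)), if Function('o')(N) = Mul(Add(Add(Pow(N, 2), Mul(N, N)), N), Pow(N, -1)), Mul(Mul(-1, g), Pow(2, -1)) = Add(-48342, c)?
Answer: Rational(-607, 133884) ≈ -0.0045338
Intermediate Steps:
c = -18600 (c = Mul(-930, 20) = -18600)
g = 133884 (g = Mul(-2, Add(-48342, -18600)) = Mul(-2, -66942) = 133884)
Function('o')(N) = Mul(Pow(N, -1), Add(N, Mul(2, Pow(N, 2)))) (Function('o')(N) = Mul(Add(Add(Pow(N, 2), Pow(N, 2)), N), Pow(N, -1)) = Mul(Add(Mul(2, Pow(N, 2)), N), Pow(N, -1)) = Mul(Add(N, Mul(2, Pow(N, 2))), Pow(N, -1)) = Mul(Pow(N, -1), Add(N, Mul(2, Pow(N, 2)))))
Mul(Function('o')(-304), Pow(g, -1)) = Mul(Add(1, Mul(2, -304)), Pow(133884, -1)) = Mul(Add(1, -608), Rational(1, 133884)) = Mul(-607, Rational(1, 133884)) = Rational(-607, 133884)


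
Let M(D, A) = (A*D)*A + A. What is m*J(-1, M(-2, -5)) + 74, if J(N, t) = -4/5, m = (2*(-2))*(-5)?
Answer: 58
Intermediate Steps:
M(D, A) = A + D*A**2 (M(D, A) = D*A**2 + A = A + D*A**2)
m = 20 (m = -4*(-5) = 20)
J(N, t) = -4/5 (J(N, t) = -4*1/5 = -4/5)
m*J(-1, M(-2, -5)) + 74 = 20*(-4/5) + 74 = -16 + 74 = 58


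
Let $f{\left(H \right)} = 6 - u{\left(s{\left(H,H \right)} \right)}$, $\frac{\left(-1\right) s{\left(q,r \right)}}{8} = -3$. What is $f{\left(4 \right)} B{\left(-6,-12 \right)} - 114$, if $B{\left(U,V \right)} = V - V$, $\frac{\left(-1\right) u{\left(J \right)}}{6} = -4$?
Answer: $-114$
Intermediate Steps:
$s{\left(q,r \right)} = 24$ ($s{\left(q,r \right)} = \left(-8\right) \left(-3\right) = 24$)
$u{\left(J \right)} = 24$ ($u{\left(J \right)} = \left(-6\right) \left(-4\right) = 24$)
$B{\left(U,V \right)} = 0$
$f{\left(H \right)} = -18$ ($f{\left(H \right)} = 6 - 24 = -18$)
$f{\left(4 \right)} B{\left(-6,-12 \right)} - 114 = \left(-18\right) 0 - 114 = 0 - 114 = -114$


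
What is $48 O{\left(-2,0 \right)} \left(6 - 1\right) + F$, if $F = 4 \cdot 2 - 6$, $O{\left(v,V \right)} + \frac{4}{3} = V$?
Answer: $-318$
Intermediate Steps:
$O{\left(v,V \right)} = - \frac{4}{3} + V$
$F = 2$ ($F = 8 - 6 = 2$)
$48 O{\left(-2,0 \right)} \left(6 - 1\right) + F = 48 \left(- \frac{4}{3} + 0\right) \left(6 - 1\right) + 2 = 48 \left(\left(- \frac{4}{3}\right) 5\right) + 2 = 48 \left(- \frac{20}{3}\right) + 2 = -320 + 2 = -318$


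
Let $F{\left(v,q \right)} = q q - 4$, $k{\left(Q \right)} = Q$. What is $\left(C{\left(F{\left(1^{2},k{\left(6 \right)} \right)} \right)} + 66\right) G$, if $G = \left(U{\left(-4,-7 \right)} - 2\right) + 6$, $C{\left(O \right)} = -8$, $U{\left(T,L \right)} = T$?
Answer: $0$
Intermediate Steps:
$F{\left(v,q \right)} = -4 + q^{2}$ ($F{\left(v,q \right)} = q^{2} - 4 = -4 + q^{2}$)
$G = 0$ ($G = \left(-4 - 2\right) + 6 = -6 + 6 = 0$)
$\left(C{\left(F{\left(1^{2},k{\left(6 \right)} \right)} \right)} + 66\right) G = \left(-8 + 66\right) 0 = 58 \cdot 0 = 0$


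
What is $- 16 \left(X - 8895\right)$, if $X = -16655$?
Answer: $408800$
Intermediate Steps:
$- 16 \left(X - 8895\right) = - 16 \left(-16655 - 8895\right) = \left(-16\right) \left(-25550\right) = 408800$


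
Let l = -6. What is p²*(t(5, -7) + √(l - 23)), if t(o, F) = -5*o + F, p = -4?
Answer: -512 + 16*I*√29 ≈ -512.0 + 86.163*I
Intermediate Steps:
t(o, F) = F - 5*o
p²*(t(5, -7) + √(l - 23)) = (-4)²*((-7 - 5*5) + √(-6 - 23)) = 16*((-7 - 25) + √(-29)) = 16*(-32 + I*√29) = -512 + 16*I*√29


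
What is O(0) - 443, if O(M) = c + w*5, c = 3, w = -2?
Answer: -450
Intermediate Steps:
O(M) = -7 (O(M) = 3 - 2*5 = 3 - 10 = -7)
O(0) - 443 = -7 - 443 = -450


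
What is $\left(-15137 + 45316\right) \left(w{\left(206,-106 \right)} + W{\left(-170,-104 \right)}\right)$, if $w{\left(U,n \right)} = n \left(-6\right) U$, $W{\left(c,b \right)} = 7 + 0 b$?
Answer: $3954143117$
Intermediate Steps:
$W{\left(c,b \right)} = 7$ ($W{\left(c,b \right)} = 7 + 0 = 7$)
$w{\left(U,n \right)} = - 6 U n$ ($w{\left(U,n \right)} = - 6 n U = - 6 U n$)
$\left(-15137 + 45316\right) \left(w{\left(206,-106 \right)} + W{\left(-170,-104 \right)}\right) = \left(-15137 + 45316\right) \left(\left(-6\right) 206 \left(-106\right) + 7\right) = 30179 \left(131016 + 7\right) = 30179 \cdot 131023 = 3954143117$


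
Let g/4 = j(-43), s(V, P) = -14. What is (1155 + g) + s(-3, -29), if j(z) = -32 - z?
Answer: 1185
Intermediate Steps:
g = 44 (g = 4*(-32 - 1*(-43)) = 4*(-32 + 43) = 4*11 = 44)
(1155 + g) + s(-3, -29) = (1155 + 44) - 14 = 1199 - 14 = 1185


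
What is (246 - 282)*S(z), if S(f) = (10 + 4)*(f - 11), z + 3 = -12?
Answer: 13104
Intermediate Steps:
z = -15 (z = -3 - 12 = -15)
S(f) = -154 + 14*f (S(f) = 14*(-11 + f) = -154 + 14*f)
(246 - 282)*S(z) = (246 - 282)*(-154 + 14*(-15)) = -36*(-154 - 210) = -36*(-364) = 13104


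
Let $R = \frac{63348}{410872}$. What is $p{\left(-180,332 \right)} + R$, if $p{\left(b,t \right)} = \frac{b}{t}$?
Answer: $- \frac{3307839}{8525594} \approx -0.38799$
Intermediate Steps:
$R = \frac{15837}{102718}$ ($R = 63348 \cdot \frac{1}{410872} = \frac{15837}{102718} \approx 0.15418$)
$p{\left(-180,332 \right)} + R = - \frac{180}{332} + \frac{15837}{102718} = \left(-180\right) \frac{1}{332} + \frac{15837}{102718} = - \frac{45}{83} + \frac{15837}{102718} = - \frac{3307839}{8525594}$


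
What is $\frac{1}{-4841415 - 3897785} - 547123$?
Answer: $- \frac{4781417321601}{8739200} \approx -5.4712 \cdot 10^{5}$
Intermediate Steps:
$\frac{1}{-4841415 - 3897785} - 547123 = \frac{1}{-8739200} - 547123 = - \frac{1}{8739200} - 547123 = - \frac{4781417321601}{8739200}$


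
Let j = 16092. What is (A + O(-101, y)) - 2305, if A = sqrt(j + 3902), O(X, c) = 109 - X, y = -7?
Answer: -2095 + sqrt(19994) ≈ -1953.6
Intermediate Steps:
A = sqrt(19994) (A = sqrt(16092 + 3902) = sqrt(19994) ≈ 141.40)
(A + O(-101, y)) - 2305 = (sqrt(19994) + (109 - 1*(-101))) - 2305 = (sqrt(19994) + (109 + 101)) - 2305 = (sqrt(19994) + 210) - 2305 = (210 + sqrt(19994)) - 2305 = -2095 + sqrt(19994)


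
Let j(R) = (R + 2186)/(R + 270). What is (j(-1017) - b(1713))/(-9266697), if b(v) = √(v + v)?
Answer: 1169/6922222659 + √3426/9266697 ≈ 6.4853e-6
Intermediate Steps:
b(v) = √2*√v (b(v) = √(2*v) = √2*√v)
j(R) = (2186 + R)/(270 + R)
(j(-1017) - b(1713))/(-9266697) = ((2186 - 1017)/(270 - 1017) - √2*√1713)/(-9266697) = (1169/(-747) - √3426)*(-1/9266697) = (-1/747*1169 - √3426)*(-1/9266697) = (-1169/747 - √3426)*(-1/9266697) = 1169/6922222659 + √3426/9266697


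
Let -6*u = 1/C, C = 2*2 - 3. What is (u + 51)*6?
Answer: 305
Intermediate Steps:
C = 1 (C = 4 - 3 = 1)
u = -⅙ (u = -⅙/1 = -⅙*1 = -⅙ ≈ -0.16667)
(u + 51)*6 = (-⅙ + 51)*6 = (305/6)*6 = 305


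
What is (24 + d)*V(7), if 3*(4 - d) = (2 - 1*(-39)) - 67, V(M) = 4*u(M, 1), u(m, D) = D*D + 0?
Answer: 440/3 ≈ 146.67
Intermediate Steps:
u(m, D) = D**2 (u(m, D) = D**2 + 0 = D**2)
V(M) = 4 (V(M) = 4*1**2 = 4*1 = 4)
d = 38/3 (d = 4 - ((2 - 1*(-39)) - 67)/3 = 4 - ((2 + 39) - 67)/3 = 4 - (41 - 67)/3 = 4 - 1/3*(-26) = 4 + 26/3 = 38/3 ≈ 12.667)
(24 + d)*V(7) = (24 + 38/3)*4 = (110/3)*4 = 440/3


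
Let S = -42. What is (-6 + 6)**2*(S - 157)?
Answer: 0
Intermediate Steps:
(-6 + 6)**2*(S - 157) = (-6 + 6)**2*(-42 - 157) = 0**2*(-199) = 0*(-199) = 0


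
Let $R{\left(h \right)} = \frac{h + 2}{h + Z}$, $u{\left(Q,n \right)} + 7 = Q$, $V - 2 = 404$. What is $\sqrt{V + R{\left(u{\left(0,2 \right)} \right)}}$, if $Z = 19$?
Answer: $\frac{\sqrt{14601}}{6} \approx 20.139$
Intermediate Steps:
$V = 406$ ($V = 2 + 404 = 406$)
$u{\left(Q,n \right)} = -7 + Q$
$R{\left(h \right)} = \frac{2 + h}{19 + h}$ ($R{\left(h \right)} = \frac{h + 2}{h + 19} = \frac{2 + h}{19 + h}$)
$\sqrt{V + R{\left(u{\left(0,2 \right)} \right)}} = \sqrt{406 + \frac{2 + \left(-7 + 0\right)}{19 + \left(-7 + 0\right)}} = \sqrt{406 + \frac{2 - 7}{19 - 7}} = \sqrt{406 + \frac{1}{12} \left(-5\right)} = \sqrt{406 - \frac{5}{12}} = \sqrt{\frac{4867}{12}} = \frac{\sqrt{14601}}{6}$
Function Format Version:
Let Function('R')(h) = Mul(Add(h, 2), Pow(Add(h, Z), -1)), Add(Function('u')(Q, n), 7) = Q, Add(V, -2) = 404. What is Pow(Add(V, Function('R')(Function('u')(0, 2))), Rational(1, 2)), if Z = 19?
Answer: Mul(Rational(1, 6), Pow(14601, Rational(1, 2))) ≈ 20.139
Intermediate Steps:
V = 406 (V = Add(2, 404) = 406)
Function('u')(Q, n) = Add(-7, Q)
Function('R')(h) = Mul(Pow(Add(19, h), -1), Add(2, h)) (Function('R')(h) = Mul(Add(h, 2), Pow(Add(h, 19), -1)) = Mul(Add(2, h), Pow(Add(19, h), -1)) = Mul(Pow(Add(19, h), -1), Add(2, h)))
Pow(Add(V, Function('R')(Function('u')(0, 2))), Rational(1, 2)) = Pow(Add(406, Mul(Pow(Add(19, Add(-7, 0)), -1), Add(2, Add(-7, 0)))), Rational(1, 2)) = Pow(Add(406, Mul(Pow(Add(19, -7), -1), Add(2, -7))), Rational(1, 2)) = Pow(Add(406, Mul(Pow(12, -1), -5)), Rational(1, 2)) = Pow(Add(406, Mul(Rational(1, 12), -5)), Rational(1, 2)) = Pow(Add(406, Rational(-5, 12)), Rational(1, 2)) = Pow(Rational(4867, 12), Rational(1, 2)) = Mul(Rational(1, 6), Pow(14601, Rational(1, 2)))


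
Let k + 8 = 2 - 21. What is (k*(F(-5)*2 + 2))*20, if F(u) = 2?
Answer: -3240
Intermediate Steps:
k = -27 (k = -8 + (2 - 21) = -8 - 19 = -27)
(k*(F(-5)*2 + 2))*20 = -27*(2*2 + 2)*20 = -27*(4 + 2)*20 = -27*6*20 = -162*20 = -3240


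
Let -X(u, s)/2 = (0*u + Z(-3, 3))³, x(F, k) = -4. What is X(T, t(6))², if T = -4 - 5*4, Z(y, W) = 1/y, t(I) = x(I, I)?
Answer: 4/729 ≈ 0.0054870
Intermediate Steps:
t(I) = -4
T = -24 (T = -4 - 20 = -24)
X(u, s) = 2/27 (X(u, s) = -2*(0*u + 1/(-3))³ = -2*(0 - ⅓)³ = -2*(-⅓)³ = -2*(-1/27) = 2/27)
X(T, t(6))² = (2/27)² = 4/729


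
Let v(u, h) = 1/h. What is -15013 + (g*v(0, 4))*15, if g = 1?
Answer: -60037/4 ≈ -15009.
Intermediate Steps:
v(u, h) = 1/h
-15013 + (g*v(0, 4))*15 = -15013 + (1/4)*15 = -15013 + (1*(¼))*15 = -15013 + (¼)*15 = -15013 + 15/4 = -60037/4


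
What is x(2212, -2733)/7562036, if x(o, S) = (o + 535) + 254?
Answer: 3001/7562036 ≈ 0.00039685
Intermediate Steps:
x(o, S) = 789 + o (x(o, S) = (535 + o) + 254 = 789 + o)
x(2212, -2733)/7562036 = (789 + 2212)/7562036 = 3001*(1/7562036) = 3001/7562036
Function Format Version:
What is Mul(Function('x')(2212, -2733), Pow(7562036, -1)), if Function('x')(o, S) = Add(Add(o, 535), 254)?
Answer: Rational(3001, 7562036) ≈ 0.00039685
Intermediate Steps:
Function('x')(o, S) = Add(789, o) (Function('x')(o, S) = Add(Add(535, o), 254) = Add(789, o))
Mul(Function('x')(2212, -2733), Pow(7562036, -1)) = Mul(Add(789, 2212), Pow(7562036, -1)) = Mul(3001, Rational(1, 7562036)) = Rational(3001, 7562036)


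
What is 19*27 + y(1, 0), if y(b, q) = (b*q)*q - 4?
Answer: 509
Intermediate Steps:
y(b, q) = -4 + b*q² (y(b, q) = b*q² - 4 = -4 + b*q²)
19*27 + y(1, 0) = 19*27 + (-4 + 1*0²) = 513 + (-4 + 1*0) = 513 + (-4 + 0) = 513 - 4 = 509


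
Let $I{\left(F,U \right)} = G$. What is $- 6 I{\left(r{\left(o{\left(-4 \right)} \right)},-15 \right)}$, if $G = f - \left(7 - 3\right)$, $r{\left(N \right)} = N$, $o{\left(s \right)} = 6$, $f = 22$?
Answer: $-108$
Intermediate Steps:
$G = 18$ ($G = 22 - \left(7 - 3\right) = 22 - 4 = 18$)
$I{\left(F,U \right)} = 18$
$- 6 I{\left(r{\left(o{\left(-4 \right)} \right)},-15 \right)} = \left(-6\right) 18 = -108$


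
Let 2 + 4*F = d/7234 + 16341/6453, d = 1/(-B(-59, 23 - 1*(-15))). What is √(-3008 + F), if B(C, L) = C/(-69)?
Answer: 7*I*√22994389225296167906/612039804 ≈ 54.844*I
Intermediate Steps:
B(C, L) = -C/69 (B(C, L) = C*(-1/69) = -C/69)
d = -69/59 (d = 1/(-(-1)*(-59)/69) = 1/(-1*59/69) = 1/(-59/69) = -69/59 ≈ -1.1695)
F = 488544451/3672238824 (F = -½ + (-69/59/7234 + 16341/6453)/4 = -½ + (-69/59*1/7234 + 16341*(1/6453))/4 = -½ + (-69/426806 + 5447/2151)/4 = -½ + (¼)*(2324663863/918059706) = -½ + 2324663863/3672238824 = 488544451/3672238824 ≈ 0.13304)
√(-3008 + F) = √(-3008 + 488544451/3672238824) = √(-11045605838141/3672238824) = 7*I*√22994389225296167906/612039804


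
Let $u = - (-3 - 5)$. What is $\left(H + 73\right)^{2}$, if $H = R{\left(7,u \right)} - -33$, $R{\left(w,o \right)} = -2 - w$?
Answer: $9409$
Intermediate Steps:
$u = 8$ ($u = \left(-1\right) \left(-8\right) = 8$)
$H = 24$ ($H = \left(-2 - 7\right) - -33 = \left(-2 - 7\right) + 33 = -9 + 33 = 24$)
$\left(H + 73\right)^{2} = \left(24 + 73\right)^{2} = 97^{2} = 9409$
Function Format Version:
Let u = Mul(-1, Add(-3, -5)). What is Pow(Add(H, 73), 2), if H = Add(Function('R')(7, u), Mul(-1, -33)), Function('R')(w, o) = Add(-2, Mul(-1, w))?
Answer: 9409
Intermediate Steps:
u = 8 (u = Mul(-1, -8) = 8)
H = 24 (H = Add(Add(-2, Mul(-1, 7)), Mul(-1, -33)) = Add(Add(-2, -7), 33) = Add(-9, 33) = 24)
Pow(Add(H, 73), 2) = Pow(Add(24, 73), 2) = Pow(97, 2) = 9409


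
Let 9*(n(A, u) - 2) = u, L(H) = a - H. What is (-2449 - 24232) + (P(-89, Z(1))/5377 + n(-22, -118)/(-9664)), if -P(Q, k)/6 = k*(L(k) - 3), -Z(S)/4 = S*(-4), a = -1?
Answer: -3119433614423/116917488 ≈ -26681.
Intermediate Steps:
L(H) = -1 - H
n(A, u) = 2 + u/9
Z(S) = 16*S (Z(S) = -4*S*(-4) = -(-16)*S = 16*S)
P(Q, k) = -6*k*(-4 - k) (P(Q, k) = -6*k*((-1 - k) - 3) = -6*k*(-4 - k))
(-2449 - 24232) + (P(-89, Z(1))/5377 + n(-22, -118)/(-9664)) = (-2449 - 24232) + ((6*(16*1)*(4 + 16*1))/5377 + (2 + (⅑)*(-118))/(-9664)) = -26681 + ((6*16*(4 + 16))*(1/5377) + (2 - 118/9)*(-1/9664)) = -26681 + ((6*16*20)*(1/5377) - 100/9*(-1/9664)) = -26681 + (1920*(1/5377) + 25/21744) = -26681 + (1920/5377 + 25/21744) = -26681 + 41882905/116917488 = -3119433614423/116917488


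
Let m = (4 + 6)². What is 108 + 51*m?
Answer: 5208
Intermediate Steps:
m = 100 (m = 10² = 100)
108 + 51*m = 108 + 51*100 = 108 + 5100 = 5208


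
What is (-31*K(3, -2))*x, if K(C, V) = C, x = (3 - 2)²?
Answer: -93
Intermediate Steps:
x = 1 (x = 1² = 1)
(-31*K(3, -2))*x = -31*3*1 = -93*1 = -93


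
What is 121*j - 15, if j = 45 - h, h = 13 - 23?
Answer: 6640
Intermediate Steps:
h = -10
j = 55 (j = 45 - 1*(-10) = 45 + 10 = 55)
121*j - 15 = 121*55 - 15 = 6655 - 15 = 6640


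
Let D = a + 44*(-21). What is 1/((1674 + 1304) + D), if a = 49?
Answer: 1/2103 ≈ 0.00047551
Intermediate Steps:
D = -875 (D = 49 + 44*(-21) = 49 - 924 = -875)
1/((1674 + 1304) + D) = 1/((1674 + 1304) - 875) = 1/(2978 - 875) = 1/2103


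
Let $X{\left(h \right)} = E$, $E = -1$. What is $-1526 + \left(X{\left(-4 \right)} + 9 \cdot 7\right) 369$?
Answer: $21352$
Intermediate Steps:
$X{\left(h \right)} = -1$
$-1526 + \left(X{\left(-4 \right)} + 9 \cdot 7\right) 369 = -1526 + \left(-1 + 9 \cdot 7\right) 369 = -1526 + \left(-1 + 63\right) 369 = -1526 + 62 \cdot 369 = -1526 + 22878 = 21352$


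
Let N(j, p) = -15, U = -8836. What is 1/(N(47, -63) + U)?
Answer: -1/8851 ≈ -0.00011298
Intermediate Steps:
1/(N(47, -63) + U) = 1/(-15 - 8836) = 1/(-8851) = -1/8851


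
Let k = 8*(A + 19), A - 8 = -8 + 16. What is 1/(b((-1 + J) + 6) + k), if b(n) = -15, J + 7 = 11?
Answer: 1/265 ≈ 0.0037736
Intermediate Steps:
J = 4 (J = -7 + 11 = 4)
A = 16 (A = 8 + (-8 + 16) = 8 + 8 = 16)
k = 280 (k = 8*(16 + 19) = 8*35 = 280)
1/(b((-1 + J) + 6) + k) = 1/(-15 + 280) = 1/265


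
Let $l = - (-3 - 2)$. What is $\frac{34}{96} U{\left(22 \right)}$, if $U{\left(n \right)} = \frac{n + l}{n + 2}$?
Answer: $\frac{51}{128} \approx 0.39844$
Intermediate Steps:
$l = 5$ ($l = \left(-1\right) \left(-5\right) = 5$)
$U{\left(n \right)} = \frac{5 + n}{2 + n}$ ($U{\left(n \right)} = \frac{n + 5}{n + 2} = \frac{5 + n}{2 + n}$)
$\frac{34}{96} U{\left(22 \right)} = \frac{34}{96} \frac{5 + 22}{2 + 22} = 34 \cdot \frac{1}{96} \cdot \frac{1}{24} \cdot 27 = \frac{17 \cdot \frac{1}{24} \cdot 27}{48} = \frac{17}{48} \cdot \frac{9}{8} = \frac{51}{128}$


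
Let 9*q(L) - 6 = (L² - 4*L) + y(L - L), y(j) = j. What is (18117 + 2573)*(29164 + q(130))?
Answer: 1923218260/3 ≈ 6.4107e+8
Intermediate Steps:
q(L) = ⅔ - 4*L/9 + L²/9 (q(L) = ⅔ + ((L² - 4*L) + (L - L))/9 = ⅔ + ((L² - 4*L) + 0)/9 = ⅔ + (L² - 4*L)/9 = ⅔ + (-4*L/9 + L²/9) = ⅔ - 4*L/9 + L²/9)
(18117 + 2573)*(29164 + q(130)) = (18117 + 2573)*(29164 + (⅔ - 4/9*130 + (⅑)*130²)) = 20690*(29164 + (⅔ - 520/9 + (⅑)*16900)) = 20690*(29164 + (⅔ - 520/9 + 16900/9)) = 20690*(29164 + 5462/3) = 20690*(92954/3) = 1923218260/3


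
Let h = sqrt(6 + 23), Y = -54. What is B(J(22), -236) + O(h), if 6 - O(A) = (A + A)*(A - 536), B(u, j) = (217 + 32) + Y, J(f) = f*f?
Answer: 143 + 1072*sqrt(29) ≈ 5915.9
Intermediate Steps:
J(f) = f**2
B(u, j) = 195 (B(u, j) = (217 + 32) - 54 = 249 - 54 = 195)
h = sqrt(29) ≈ 5.3852
O(A) = 6 - 2*A*(-536 + A) (O(A) = 6 - (A + A)*(A - 536) = 6 - 2*A*(-536 + A))
B(J(22), -236) + O(h) = 195 + (6 - 2*(sqrt(29))**2 + 1072*sqrt(29)) = 195 + (6 - 2*29 + 1072*sqrt(29)) = 195 + (6 - 58 + 1072*sqrt(29)) = 195 + (-52 + 1072*sqrt(29)) = 143 + 1072*sqrt(29)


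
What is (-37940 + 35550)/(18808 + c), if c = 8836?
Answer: -1195/13822 ≈ -0.086456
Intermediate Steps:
(-37940 + 35550)/(18808 + c) = (-37940 + 35550)/(18808 + 8836) = -2390/27644 = -2390*1/27644 = -1195/13822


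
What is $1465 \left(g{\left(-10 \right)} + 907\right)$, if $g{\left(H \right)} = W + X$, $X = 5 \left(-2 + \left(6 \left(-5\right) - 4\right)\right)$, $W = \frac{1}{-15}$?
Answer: $\frac{3194872}{3} \approx 1.065 \cdot 10^{6}$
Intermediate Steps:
$W = - \frac{1}{15} \approx -0.066667$
$X = -180$ ($X = 5 \left(-2 - 34\right) = 5 \left(-36\right) = -180$)
$g{\left(H \right)} = - \frac{2701}{15}$ ($g{\left(H \right)} = - \frac{1}{15} - 180 = - \frac{2701}{15}$)
$1465 \left(g{\left(-10 \right)} + 907\right) = 1465 \left(- \frac{2701}{15} + 907\right) = 1465 \cdot \frac{10904}{15} = \frac{3194872}{3}$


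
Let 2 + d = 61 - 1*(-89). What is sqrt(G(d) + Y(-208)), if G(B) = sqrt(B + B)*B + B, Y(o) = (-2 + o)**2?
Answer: 2*sqrt(11062 + 74*sqrt(74)) ≈ 216.32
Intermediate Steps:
d = 148 (d = -2 + (61 - 1*(-89)) = -2 + (61 + 89) = -2 + 150 = 148)
G(B) = B + sqrt(2)*B**(3/2) (G(B) = sqrt(2*B)*B + B = (sqrt(2)*sqrt(B))*B + B = sqrt(2)*B**(3/2) + B = B + sqrt(2)*B**(3/2))
sqrt(G(d) + Y(-208)) = sqrt((148 + sqrt(2)*148**(3/2)) + (-2 - 208)**2) = sqrt((148 + sqrt(2)*(296*sqrt(37))) + (-210)**2) = sqrt((148 + 296*sqrt(74)) + 44100) = sqrt(44248 + 296*sqrt(74))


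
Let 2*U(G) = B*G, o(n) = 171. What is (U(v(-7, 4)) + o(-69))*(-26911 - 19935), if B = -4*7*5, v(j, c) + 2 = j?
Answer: -37523646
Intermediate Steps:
v(j, c) = -2 + j
B = -140 (B = -28*5 = -140)
U(G) = -70*G (U(G) = (-140*G)/2 = -70*G)
(U(v(-7, 4)) + o(-69))*(-26911 - 19935) = (-70*(-2 - 7) + 171)*(-26911 - 19935) = (-70*(-9) + 171)*(-46846) = (630 + 171)*(-46846) = 801*(-46846) = -37523646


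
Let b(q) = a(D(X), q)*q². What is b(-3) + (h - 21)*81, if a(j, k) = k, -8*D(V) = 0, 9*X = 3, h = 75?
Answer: 4347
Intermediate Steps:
X = ⅓ (X = (⅑)*3 = ⅓ ≈ 0.33333)
D(V) = 0 (D(V) = -⅛*0 = 0)
b(q) = q³ (b(q) = q*q² = q³)
b(-3) + (h - 21)*81 = (-3)³ + (75 - 21)*81 = -27 + 54*81 = -27 + 4374 = 4347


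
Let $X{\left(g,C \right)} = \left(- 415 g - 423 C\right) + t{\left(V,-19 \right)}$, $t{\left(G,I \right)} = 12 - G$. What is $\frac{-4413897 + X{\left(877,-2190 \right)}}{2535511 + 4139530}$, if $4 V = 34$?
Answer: $- \frac{7702957}{13350082} \approx -0.577$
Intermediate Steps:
$V = \frac{17}{2}$ ($V = \frac{1}{4} \cdot 34 = \frac{17}{2} \approx 8.5$)
$X{\left(g,C \right)} = \frac{7}{2} - 423 C - 415 g$ ($X{\left(g,C \right)} = \left(- 415 g - 423 C\right) + \left(12 - \frac{17}{2}\right) = \left(- 423 C - 415 g\right) + \left(12 - \frac{17}{2}\right) = \left(- 423 C - 415 g\right) + \frac{7}{2} = \frac{7}{2} - 423 C - 415 g$)
$\frac{-4413897 + X{\left(877,-2190 \right)}}{2535511 + 4139530} = \frac{-4413897 - - \frac{1124837}{2}}{2535511 + 4139530} = \frac{-4413897 + \left(\frac{7}{2} + 926370 - 363955\right)}{6675041} = \left(-4413897 + \frac{1124837}{2}\right) \frac{1}{6675041} = \left(- \frac{7702957}{2}\right) \frac{1}{6675041} = - \frac{7702957}{13350082}$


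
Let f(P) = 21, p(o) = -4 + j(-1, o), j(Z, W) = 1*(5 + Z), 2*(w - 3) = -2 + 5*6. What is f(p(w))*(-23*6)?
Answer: -2898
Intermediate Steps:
w = 17 (w = 3 + (-2 + 5*6)/2 = 3 + (-2 + 30)/2 = 3 + (1/2)*28 = 3 + 14 = 17)
j(Z, W) = 5 + Z
p(o) = 0 (p(o) = -4 + (5 - 1) = -4 + 4 = 0)
f(p(w))*(-23*6) = 21*(-23*6) = 21*(-138) = -2898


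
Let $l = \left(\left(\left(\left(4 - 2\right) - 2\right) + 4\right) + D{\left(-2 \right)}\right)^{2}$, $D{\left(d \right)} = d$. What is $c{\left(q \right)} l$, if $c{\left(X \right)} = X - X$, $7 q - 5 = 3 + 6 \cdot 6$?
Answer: $0$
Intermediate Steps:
$q = \frac{44}{7}$ ($q = \frac{5}{7} + \frac{3 + 6 \cdot 6}{7} = \frac{5}{7} + \frac{3 + 36}{7} = \frac{5}{7} + \frac{1}{7} \cdot 39 = \frac{5}{7} + \frac{39}{7} = \frac{44}{7} \approx 6.2857$)
$c{\left(X \right)} = 0$
$l = 4$ ($l = \left(\left(\left(\left(4 - 2\right) - 2\right) + 4\right) - 2\right)^{2} = \left(\left(\left(2 - 2\right) + 4\right) - 2\right)^{2} = \left(\left(0 + 4\right) - 2\right)^{2} = \left(4 - 2\right)^{2} = 2^{2} = 4$)
$c{\left(q \right)} l = 0 \cdot 4 = 0$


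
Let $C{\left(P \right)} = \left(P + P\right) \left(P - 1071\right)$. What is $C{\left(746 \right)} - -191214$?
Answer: $-293686$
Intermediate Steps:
$C{\left(P \right)} = 2 P \left(-1071 + P\right)$
$C{\left(746 \right)} - -191214 = 2 \cdot 746 \left(-1071 + 746\right) - -191214 = 2 \cdot 746 \left(-325\right) + 191214 = -484900 + 191214 = -293686$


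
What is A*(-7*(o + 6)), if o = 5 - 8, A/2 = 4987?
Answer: -209454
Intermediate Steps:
A = 9974 (A = 2*4987 = 9974)
o = -3
A*(-7*(o + 6)) = 9974*(-7*(-3 + 6)) = 9974*(-7*3) = 9974*(-21) = -209454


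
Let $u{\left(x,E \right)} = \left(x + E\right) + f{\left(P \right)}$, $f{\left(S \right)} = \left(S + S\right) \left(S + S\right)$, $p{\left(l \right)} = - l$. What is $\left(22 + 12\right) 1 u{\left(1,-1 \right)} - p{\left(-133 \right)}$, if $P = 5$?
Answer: $3267$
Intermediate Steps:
$f{\left(S \right)} = 4 S^{2}$ ($f{\left(S \right)} = 2 S 2 S = 4 S^{2}$)
$u{\left(x,E \right)} = 100 + E + x$ ($u{\left(x,E \right)} = \left(x + E\right) + 4 \cdot 5^{2} = \left(E + x\right) + 4 \cdot 25 = \left(E + x\right) + 100 = 100 + E + x$)
$\left(22 + 12\right) 1 u{\left(1,-1 \right)} - p{\left(-133 \right)} = \left(22 + 12\right) 1 \left(100 - 1 + 1\right) - \left(-1\right) \left(-133\right) = 34 \cdot 1 \cdot 100 - 133 = 34 \cdot 100 - 133 = 3400 - 133 = 3267$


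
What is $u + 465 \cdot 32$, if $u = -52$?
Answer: $14828$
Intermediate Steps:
$u + 465 \cdot 32 = -52 + 465 \cdot 32 = -52 + 14880 = 14828$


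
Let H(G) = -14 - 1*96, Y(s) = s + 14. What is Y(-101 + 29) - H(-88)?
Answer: 52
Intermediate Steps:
Y(s) = 14 + s
H(G) = -110 (H(G) = -14 - 96 = -110)
Y(-101 + 29) - H(-88) = (14 + (-101 + 29)) - 1*(-110) = (14 - 72) + 110 = -58 + 110 = 52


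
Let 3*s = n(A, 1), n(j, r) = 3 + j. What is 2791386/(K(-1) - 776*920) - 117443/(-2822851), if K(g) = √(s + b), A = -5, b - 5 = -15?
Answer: (-11693732782389*I + 234886*√6)/(5645702*(√6 + 535440*I)) ≈ -3.8683 - 1.7887e-5*I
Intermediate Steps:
b = -10 (b = 5 - 15 = -10)
s = -⅔ (s = (3 - 5)/3 = (⅓)*(-2) = -⅔ ≈ -0.66667)
K(g) = 4*I*√6/3 (K(g) = √(-⅔ - 10) = √(-32/3) = 4*I*√6/3)
2791386/(K(-1) - 776*920) - 117443/(-2822851) = 2791386/(4*I*√6/3 - 776*920) - 117443/(-2822851) = 2791386/(4*I*√6/3 - 713920) - 117443*(-1/2822851) = 2791386/(-713920 + 4*I*√6/3) + 117443/2822851 = 117443/2822851 + 2791386/(-713920 + 4*I*√6/3)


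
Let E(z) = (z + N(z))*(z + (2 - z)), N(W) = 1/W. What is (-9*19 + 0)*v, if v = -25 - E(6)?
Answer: 6384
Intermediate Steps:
E(z) = 2*z + 2/z (E(z) = (z + 1/z)*(z + (2 - z)) = (z + 1/z)*2 = 2*z + 2/z)
v = -112/3 (v = -25 - (2*6 + 2/6) = -25 - (12 + 2*(1/6)) = -25 - (12 + 1/3) = -25 - 1*37/3 = -25 - 37/3 = -112/3 ≈ -37.333)
(-9*19 + 0)*v = (-9*19 + 0)*(-112/3) = (-171 + 0)*(-112/3) = -171*(-112/3) = 6384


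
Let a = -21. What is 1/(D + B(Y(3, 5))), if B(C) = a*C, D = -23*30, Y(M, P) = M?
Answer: -1/753 ≈ -0.0013280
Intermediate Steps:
D = -690
B(C) = -21*C
1/(D + B(Y(3, 5))) = 1/(-690 - 21*3) = 1/(-690 - 63) = 1/(-753) = -1/753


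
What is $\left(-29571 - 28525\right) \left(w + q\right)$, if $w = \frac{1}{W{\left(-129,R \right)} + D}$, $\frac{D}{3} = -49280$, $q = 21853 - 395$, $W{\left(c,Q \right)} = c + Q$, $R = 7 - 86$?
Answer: $- \frac{11535011572273}{9253} \approx -1.2466 \cdot 10^{9}$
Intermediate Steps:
$R = -79$
$W{\left(c,Q \right)} = Q + c$
$q = 21458$
$D = -147840$ ($D = 3 \left(-49280\right) = -147840$)
$w = - \frac{1}{148048}$ ($w = \frac{1}{\left(-79 - 129\right) - 147840} = \frac{1}{-208 - 147840} = \frac{1}{-148048} = - \frac{1}{148048} \approx -6.7546 \cdot 10^{-6}$)
$\left(-29571 - 28525\right) \left(w + q\right) = \left(-29571 - 28525\right) \left(- \frac{1}{148048} + 21458\right) = \left(-58096\right) \frac{3176813983}{148048} = - \frac{11535011572273}{9253}$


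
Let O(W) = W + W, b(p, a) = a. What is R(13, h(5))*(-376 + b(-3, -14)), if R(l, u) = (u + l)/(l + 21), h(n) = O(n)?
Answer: -4485/17 ≈ -263.82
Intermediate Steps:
O(W) = 2*W
h(n) = 2*n
R(l, u) = (l + u)/(21 + l)
R(13, h(5))*(-376 + b(-3, -14)) = ((13 + 2*5)/(21 + 13))*(-376 - 14) = ((13 + 10)/34)*(-390) = ((1/34)*23)*(-390) = (23/34)*(-390) = -4485/17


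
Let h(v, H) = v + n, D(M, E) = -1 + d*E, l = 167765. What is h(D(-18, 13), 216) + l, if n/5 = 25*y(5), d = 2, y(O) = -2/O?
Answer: 167740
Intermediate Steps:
n = -50 (n = 5*(25*(-2/5)) = 5*(-10) = -50)
D(M, E) = -1 + 2*E
h(v, H) = -50 + v (h(v, H) = v - 50 = -50 + v)
h(D(-18, 13), 216) + l = (-50 + (-1 + 2*13)) + 167765 = (-50 + (-1 + 26)) + 167765 = (-50 + 25) + 167765 = -25 + 167765 = 167740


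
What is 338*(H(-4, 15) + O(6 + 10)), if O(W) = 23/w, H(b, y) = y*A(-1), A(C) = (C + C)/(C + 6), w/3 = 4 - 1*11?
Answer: -50362/21 ≈ -2398.2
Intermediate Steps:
w = -21 (w = 3*(4 - 1*11) = 3*(4 - 11) = 3*(-7) = -21)
A(C) = 2*C/(6 + C) (A(C) = (2*C)/(6 + C) = 2*C/(6 + C))
H(b, y) = -2*y/5 (H(b, y) = y*(2*(-1)/(6 - 1)) = y*(2*(-1)/5) = y*(2*(-1)*(1/5)) = y*(-2/5) = -2*y/5)
O(W) = -23/21 (O(W) = 23/(-21) = 23*(-1/21) = -23/21)
338*(H(-4, 15) + O(6 + 10)) = 338*(-2/5*15 - 23/21) = 338*(-6 - 23/21) = 338*(-149/21) = -50362/21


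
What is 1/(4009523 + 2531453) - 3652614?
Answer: -23891660511263/6540976 ≈ -3.6526e+6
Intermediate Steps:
1/(4009523 + 2531453) - 3652614 = 1/6540976 - 3652614 = -23891660511263/6540976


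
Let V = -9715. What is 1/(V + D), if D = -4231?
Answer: -1/13946 ≈ -7.1705e-5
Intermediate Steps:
1/(V + D) = 1/(-9715 - 4231) = 1/(-13946) = -1/13946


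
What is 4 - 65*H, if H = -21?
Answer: 1369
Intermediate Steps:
4 - 65*H = 4 - 65*(-21) = 4 + 1365 = 1369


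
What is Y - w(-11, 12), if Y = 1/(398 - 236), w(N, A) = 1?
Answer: -161/162 ≈ -0.99383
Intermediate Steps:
Y = 1/162 ≈ 0.0061728
Y - w(-11, 12) = 1/162 - 1*1 = 1/162 - 1 = -161/162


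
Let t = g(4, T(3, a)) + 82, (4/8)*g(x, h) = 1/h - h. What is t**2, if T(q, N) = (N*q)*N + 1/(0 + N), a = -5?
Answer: 3991838761/874225 ≈ 4566.1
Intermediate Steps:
T(q, N) = 1/N + q*N**2 (T(q, N) = q*N**2 + 1/N = 1/N + q*N**2)
g(x, h) = -2*h + 2/h (g(x, h) = 2*(1/h - h) = -2*h + 2/h)
t = -63181/935 (t = (-2*(1 + 3*(-5)**3)/(-5) + 2/(((1 + 3*(-5)**3)/(-5)))) + 82 = (-(-2)*(1 + 3*(-125))/5 + 2/((-(1 + 3*(-125))/5))) + 82 = (-(-2)*(1 - 375)/5 + 2/((-(1 - 375)/5))) + 82 = (-(-2)*(-374)/5 + 2/((-1/5*(-374)))) + 82 = (-2*374/5 + 2/(374/5)) + 82 = (-748/5 + 2*(5/374)) + 82 = (-748/5 + 5/187) + 82 = -139851/935 + 82 = -63181/935 ≈ -67.573)
t**2 = (-63181/935)**2 = 3991838761/874225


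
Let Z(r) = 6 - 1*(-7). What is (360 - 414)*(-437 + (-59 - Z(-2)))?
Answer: 27486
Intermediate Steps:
Z(r) = 13 (Z(r) = 6 + 7 = 13)
(360 - 414)*(-437 + (-59 - Z(-2))) = (360 - 414)*(-437 + (-59 - 1*13)) = -54*(-437 + (-59 - 13)) = -54*(-437 - 72) = -54*(-509) = 27486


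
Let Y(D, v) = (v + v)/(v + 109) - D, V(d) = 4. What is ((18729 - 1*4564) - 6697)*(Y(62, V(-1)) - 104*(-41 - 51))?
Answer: 8022021048/113 ≈ 7.0991e+7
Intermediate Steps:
Y(D, v) = -D + 2*v/(109 + v) (Y(D, v) = (2*v)/(109 + v) - D = 2*v/(109 + v) - D = -D + 2*v/(109 + v))
((18729 - 1*4564) - 6697)*(Y(62, V(-1)) - 104*(-41 - 51)) = ((18729 - 1*4564) - 6697)*((-109*62 + 2*4 - 1*62*4)/(109 + 4) - 104*(-41 - 51)) = ((18729 - 4564) - 6697)*((-6758 + 8 - 248)/113 - 104*(-92)) = (14165 - 6697)*((1/113)*(-6998) + 9568) = 7468*(-6998/113 + 9568) = 7468*(1074186/113) = 8022021048/113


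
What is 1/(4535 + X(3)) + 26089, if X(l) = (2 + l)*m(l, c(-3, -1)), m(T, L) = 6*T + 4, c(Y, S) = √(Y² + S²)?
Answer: 121183406/4645 ≈ 26089.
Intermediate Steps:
c(Y, S) = √(S² + Y²)
m(T, L) = 4 + 6*T
X(l) = (2 + l)*(4 + 6*l)
1/(4535 + X(3)) + 26089 = 1/(4535 + 2*(2 + 3)*(2 + 3*3)) + 26089 = 1/(4535 + 2*5*(2 + 9)) + 26089 = 1/(4535 + 2*5*11) + 26089 = 1/(4535 + 110) + 26089 = 1/4645 + 26089 = 121183406/4645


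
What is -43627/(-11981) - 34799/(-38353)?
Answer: 2090153150/459507293 ≈ 4.5487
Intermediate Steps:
-43627/(-11981) - 34799/(-38353) = -43627*(-1/11981) - 34799*(-1/38353) = 43627/11981 + 34799/38353 = 2090153150/459507293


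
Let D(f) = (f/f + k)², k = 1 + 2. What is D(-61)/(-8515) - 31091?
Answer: -264739881/8515 ≈ -31091.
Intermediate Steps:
k = 3
D(f) = 16 (D(f) = (f/f + 3)² = (1 + 3)² = 4² = 16)
D(-61)/(-8515) - 31091 = 16/(-8515) - 31091 = 16*(-1/8515) - 31091 = -16/8515 - 31091 = -264739881/8515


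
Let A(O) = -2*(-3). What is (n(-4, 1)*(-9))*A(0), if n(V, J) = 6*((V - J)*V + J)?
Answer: -6804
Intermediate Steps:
A(O) = 6
n(V, J) = 6*J + 6*V*(V - J) (n(V, J) = 6*(V*(V - J) + J) = 6*(J + V*(V - J)) = 6*J + 6*V*(V - J))
(n(-4, 1)*(-9))*A(0) = ((6*1 + 6*(-4)² - 6*1*(-4))*(-9))*6 = ((6 + 6*16 + 24)*(-9))*6 = ((6 + 96 + 24)*(-9))*6 = (126*(-9))*6 = -1134*6 = -6804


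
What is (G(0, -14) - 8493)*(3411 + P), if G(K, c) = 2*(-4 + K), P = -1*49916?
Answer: 395339005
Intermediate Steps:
P = -49916
G(K, c) = -8 + 2*K
(G(0, -14) - 8493)*(3411 + P) = ((-8 + 2*0) - 8493)*(3411 - 49916) = ((-8 + 0) - 8493)*(-46505) = (-8 - 8493)*(-46505) = -8501*(-46505) = 395339005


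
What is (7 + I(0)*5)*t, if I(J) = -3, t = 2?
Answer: -16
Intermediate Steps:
(7 + I(0)*5)*t = (7 - 3*5)*2 = (7 - 15)*2 = -8*2 = -16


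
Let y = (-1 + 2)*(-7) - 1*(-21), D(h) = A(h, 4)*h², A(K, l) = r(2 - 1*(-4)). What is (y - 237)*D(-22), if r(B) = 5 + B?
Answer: -1187252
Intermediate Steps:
A(K, l) = 11 (A(K, l) = 5 + (2 - 1*(-4)) = 5 + (2 + 4) = 5 + 6 = 11)
D(h) = 11*h²
y = 14 (y = 1*(-7) + 21 = -7 + 21 = 14)
(y - 237)*D(-22) = (14 - 237)*(11*(-22)²) = -2453*484 = -223*5324 = -1187252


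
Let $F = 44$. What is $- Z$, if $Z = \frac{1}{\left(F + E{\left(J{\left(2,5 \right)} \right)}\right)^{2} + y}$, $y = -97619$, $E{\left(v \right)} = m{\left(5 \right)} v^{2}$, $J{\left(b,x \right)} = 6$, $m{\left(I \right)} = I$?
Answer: $\frac{1}{47443} \approx 2.1078 \cdot 10^{-5}$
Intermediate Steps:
$E{\left(v \right)} = 5 v^{2}$
$Z = - \frac{1}{47443}$ ($Z = \frac{1}{\left(44 + 5 \cdot 6^{2}\right)^{2} - 97619} = \frac{1}{\left(44 + 5 \cdot 36\right)^{2} - 97619} = \frac{1}{\left(44 + 180\right)^{2} - 97619} = \frac{1}{224^{2} - 97619} = \frac{1}{50176 - 97619} = \frac{1}{-47443} = - \frac{1}{47443} \approx -2.1078 \cdot 10^{-5}$)
$- Z = \left(-1\right) \left(- \frac{1}{47443}\right) = \frac{1}{47443}$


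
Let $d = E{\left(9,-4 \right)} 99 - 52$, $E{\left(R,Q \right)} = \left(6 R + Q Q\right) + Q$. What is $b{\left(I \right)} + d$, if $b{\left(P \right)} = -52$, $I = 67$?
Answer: $6430$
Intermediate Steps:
$E{\left(R,Q \right)} = Q + Q^{2} + 6 R$ ($E{\left(R,Q \right)} = \left(6 R + Q^{2}\right) + Q = \left(Q^{2} + 6 R\right) + Q = Q + Q^{2} + 6 R$)
$d = 6482$ ($d = \left(-4 + \left(-4\right)^{2} + 6 \cdot 9\right) 99 - 52 = \left(-4 + 16 + 54\right) 99 - 52 = 66 \cdot 99 - 52 = 6534 - 52 = 6482$)
$b{\left(I \right)} + d = -52 + 6482 = 6430$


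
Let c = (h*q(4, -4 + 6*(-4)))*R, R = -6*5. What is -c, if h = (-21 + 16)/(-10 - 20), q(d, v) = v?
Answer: -140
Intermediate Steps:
R = -30
h = ⅙ (h = -5/(-30) = -5*(-1/30) = ⅙ ≈ 0.16667)
c = 140 (c = ((-4 + 6*(-4))/6)*(-30) = ((-4 - 24)/6)*(-30) = ((⅙)*(-28))*(-30) = -14/3*(-30) = 140)
-c = -1*140 = -140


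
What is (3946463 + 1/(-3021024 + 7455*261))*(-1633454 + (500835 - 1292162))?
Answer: -10289580781057193426/1075269 ≈ -9.5693e+12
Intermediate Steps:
(3946463 + 1/(-3021024 + 7455*261))*(-1633454 + (500835 - 1292162)) = (3946463 + 1/(-3021024 + 1945755))*(-1633454 - 791327) = (3946463 + 1/(-1075269))*(-2424781) = (3946463 - 1/1075269)*(-2424781) = (4243509323546/1075269)*(-2424781) = -10289580781057193426/1075269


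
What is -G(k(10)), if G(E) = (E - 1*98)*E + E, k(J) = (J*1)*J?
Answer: -300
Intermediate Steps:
k(J) = J**2 (k(J) = J*J = J**2)
G(E) = E + E*(-98 + E) (G(E) = (E - 98)*E + E = (-98 + E)*E + E = E*(-98 + E) + E = E + E*(-98 + E))
-G(k(10)) = -10**2*(-97 + 10**2) = -100*(-97 + 100) = -100*3 = -1*300 = -300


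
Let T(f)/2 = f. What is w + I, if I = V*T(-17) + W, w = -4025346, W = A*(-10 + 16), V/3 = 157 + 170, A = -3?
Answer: -4058718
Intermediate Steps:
T(f) = 2*f
V = 981 (V = 3*(157 + 170) = 3*327 = 981)
W = -18 (W = -3*(-10 + 16) = -3*6 = -18)
I = -33372 (I = 981*(2*(-17)) - 18 = 981*(-34) - 18 = -33354 - 18 = -33372)
w + I = -4025346 - 33372 = -4058718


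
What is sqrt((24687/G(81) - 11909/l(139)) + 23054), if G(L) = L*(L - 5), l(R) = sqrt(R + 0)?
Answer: sqrt(5789767589221 - 21512941596*sqrt(139))/15846 ≈ 148.49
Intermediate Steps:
l(R) = sqrt(R)
G(L) = L*(-5 + L)
sqrt((24687/G(81) - 11909/l(139)) + 23054) = sqrt((24687/((81*(-5 + 81))) - 11909*sqrt(139)/139) + 23054) = sqrt((24687/((81*76)) - 11909*sqrt(139)/139) + 23054) = sqrt((24687/6156 - 11909*sqrt(139)/139) + 23054) = sqrt((24687*(1/6156) - 11909*sqrt(139)/139) + 23054) = sqrt((2743/684 - 11909*sqrt(139)/139) + 23054) = sqrt(15771679/684 - 11909*sqrt(139)/139)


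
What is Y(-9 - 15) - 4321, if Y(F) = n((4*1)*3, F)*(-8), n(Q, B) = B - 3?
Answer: -4105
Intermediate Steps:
n(Q, B) = -3 + B
Y(F) = 24 - 8*F (Y(F) = (-3 + F)*(-8) = 24 - 8*F)
Y(-9 - 15) - 4321 = (24 - 8*(-9 - 15)) - 4321 = (24 - 8*(-24)) - 4321 = (24 + 192) - 4321 = 216 - 4321 = -4105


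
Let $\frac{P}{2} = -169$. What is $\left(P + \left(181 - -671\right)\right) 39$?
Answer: $20046$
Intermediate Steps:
$P = -338$ ($P = 2 \left(-169\right) = -338$)
$\left(P + \left(181 - -671\right)\right) 39 = \left(-338 + \left(181 - -671\right)\right) 39 = \left(-338 + \left(181 + 671\right)\right) 39 = \left(-338 + 852\right) 39 = 514 \cdot 39 = 20046$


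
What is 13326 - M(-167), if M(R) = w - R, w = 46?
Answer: 13113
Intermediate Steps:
M(R) = 46 - R
13326 - M(-167) = 13326 - (46 - 1*(-167)) = 13326 - (46 + 167) = 13326 - 1*213 = 13326 - 213 = 13113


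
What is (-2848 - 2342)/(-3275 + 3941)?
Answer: -865/111 ≈ -7.7928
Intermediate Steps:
(-2848 - 2342)/(-3275 + 3941) = -5190/666 = -5190*1/666 = -865/111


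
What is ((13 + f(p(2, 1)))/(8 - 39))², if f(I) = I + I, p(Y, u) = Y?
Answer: 289/961 ≈ 0.30073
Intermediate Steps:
f(I) = 2*I
((13 + f(p(2, 1)))/(8 - 39))² = ((13 + 2*2)/(8 - 39))² = ((13 + 4)/(-31))² = (17*(-1/31))² = (-17/31)² = 289/961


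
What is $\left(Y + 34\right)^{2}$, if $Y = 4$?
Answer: $1444$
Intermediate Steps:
$\left(Y + 34\right)^{2} = \left(4 + 34\right)^{2} = 38^{2} = 1444$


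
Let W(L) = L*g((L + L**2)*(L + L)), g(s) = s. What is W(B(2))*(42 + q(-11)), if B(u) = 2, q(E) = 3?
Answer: 2160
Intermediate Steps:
W(L) = 2*L**2*(L + L**2) (W(L) = L*((L + L**2)*(L + L)) = L*((L + L**2)*(2*L)) = L*(2*L*(L + L**2)) = 2*L**2*(L + L**2))
W(B(2))*(42 + q(-11)) = (2*2**3*(1 + 2))*(42 + 3) = (2*8*3)*45 = 48*45 = 2160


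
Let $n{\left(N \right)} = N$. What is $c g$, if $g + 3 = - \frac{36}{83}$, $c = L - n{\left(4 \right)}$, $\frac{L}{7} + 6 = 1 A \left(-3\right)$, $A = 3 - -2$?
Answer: $\frac{43035}{83} \approx 518.49$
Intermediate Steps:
$A = 5$ ($A = 3 + 2 = 5$)
$L = -147$ ($L = -42 + 7 \cdot 1 \cdot 5 \left(-3\right) = -42 + 7 \cdot 5 \left(-3\right) = -42 + 7 \left(-15\right) = -42 - 105 = -147$)
$c = -151$ ($c = -147 - 4 = -151$)
$g = - \frac{285}{83}$ ($g = -3 - \frac{36}{83} = - \frac{285}{83} \approx -3.4337$)
$c g = \left(-151\right) \left(- \frac{285}{83}\right) = \frac{43035}{83}$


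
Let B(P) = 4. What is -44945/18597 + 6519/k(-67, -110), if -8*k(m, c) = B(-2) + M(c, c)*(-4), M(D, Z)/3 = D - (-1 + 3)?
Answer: -257614151/6267189 ≈ -41.105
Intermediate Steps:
M(D, Z) = -6 + 3*D (M(D, Z) = 3*(D - (-1 + 3)) = 3*(D - 1*2) = 3*(D - 2) = 3*(-2 + D) = -6 + 3*D)
k(m, c) = -7/2 + 3*c/2 (k(m, c) = -(4 + (-6 + 3*c)*(-4))/8 = -(4 + (24 - 12*c))/8 = -(28 - 12*c)/8 = -7/2 + 3*c/2)
-44945/18597 + 6519/k(-67, -110) = -44945/18597 + 6519/(-7/2 + (3/2)*(-110)) = -44945*1/18597 + 6519/(-7/2 - 165) = -44945/18597 + 6519/(-337/2) = -44945/18597 + 6519*(-2/337) = -44945/18597 - 13038/337 = -257614151/6267189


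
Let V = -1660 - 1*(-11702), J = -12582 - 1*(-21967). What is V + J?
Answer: 19427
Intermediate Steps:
J = 9385 (J = -12582 + 21967 = 9385)
V = 10042 (V = -1660 + 11702 = 10042)
V + J = 10042 + 9385 = 19427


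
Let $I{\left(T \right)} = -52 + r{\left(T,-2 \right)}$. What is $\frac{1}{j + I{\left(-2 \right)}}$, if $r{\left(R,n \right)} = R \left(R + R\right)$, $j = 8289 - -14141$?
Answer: $\frac{1}{22386} \approx 4.4671 \cdot 10^{-5}$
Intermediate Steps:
$j = 22430$ ($j = 8289 + 14141 = 22430$)
$r{\left(R,n \right)} = 2 R^{2}$ ($r{\left(R,n \right)} = R 2 R = 2 R^{2}$)
$I{\left(T \right)} = -52 + 2 T^{2}$
$\frac{1}{j + I{\left(-2 \right)}} = \frac{1}{22430 - \left(52 - 2 \left(-2\right)^{2}\right)} = \frac{1}{22430 + \left(-52 + 2 \cdot 4\right)} = \frac{1}{22430 + \left(-52 + 8\right)} = \frac{1}{22430 - 44} = \frac{1}{22386}$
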